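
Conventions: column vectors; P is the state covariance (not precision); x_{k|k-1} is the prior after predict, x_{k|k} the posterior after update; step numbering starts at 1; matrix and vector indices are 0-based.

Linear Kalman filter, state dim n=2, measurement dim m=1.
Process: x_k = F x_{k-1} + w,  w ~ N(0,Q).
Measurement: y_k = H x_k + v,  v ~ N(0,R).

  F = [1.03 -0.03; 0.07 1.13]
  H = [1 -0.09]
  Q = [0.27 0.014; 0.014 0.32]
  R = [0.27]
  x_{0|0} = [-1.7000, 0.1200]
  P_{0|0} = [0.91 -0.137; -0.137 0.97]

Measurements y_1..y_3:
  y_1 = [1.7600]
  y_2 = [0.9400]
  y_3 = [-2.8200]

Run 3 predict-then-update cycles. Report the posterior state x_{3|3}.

x_post = [-1.3577, 0.2877]

step 1: x^-=[-1.7546, 0.0166]  P^-=[1.2448 -0.1124; -0.1124 1.5414]  S=[1.5475]  K=[0.8109; -0.1623]  nu=[3.5161]  x^+=[1.0967, -0.5541]  P^+=[0.2272 0.0912; 0.0912 1.5006]
step 2: x^-=[1.1462, -0.5493]  P^-=[0.5067 0.0855; 0.0855 2.2517]  S=[0.7796]  K=[0.6401; -0.1503]  nu=[-0.2556]  x^+=[0.9826, -0.5109]  P^+=[0.1873 0.1605; 0.1605 2.2341]
step 3: x^-=[1.0274, -0.5086]  P^-=[0.4608 0.1382; 0.1382 3.1990]  S=[0.7318]  K=[0.6126; -0.2045]  nu=[-3.8931]  x^+=[-1.3577, 0.2877]  P^+=[0.1861 0.2299; 0.2299 3.1684]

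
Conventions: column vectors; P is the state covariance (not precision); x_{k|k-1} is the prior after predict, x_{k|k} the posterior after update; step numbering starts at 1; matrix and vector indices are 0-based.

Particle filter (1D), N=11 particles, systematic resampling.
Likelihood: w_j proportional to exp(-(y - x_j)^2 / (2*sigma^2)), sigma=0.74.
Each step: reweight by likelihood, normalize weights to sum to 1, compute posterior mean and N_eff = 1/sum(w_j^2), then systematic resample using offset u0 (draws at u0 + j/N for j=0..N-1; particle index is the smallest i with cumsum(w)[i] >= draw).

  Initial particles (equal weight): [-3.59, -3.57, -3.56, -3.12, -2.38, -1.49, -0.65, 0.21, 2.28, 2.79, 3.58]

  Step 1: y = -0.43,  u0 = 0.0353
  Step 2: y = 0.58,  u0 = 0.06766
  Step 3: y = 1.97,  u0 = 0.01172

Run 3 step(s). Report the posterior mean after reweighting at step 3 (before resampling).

step 1: w=[0.0001, 0.0001, 0.0001, 0.0007, 0.0152, 0.1760, 0.4696, 0.3377, 0.0006, 0.0000, 0.0000]  mean=-0.5340  Neff=2.7339  idx=[5, 5, 6, 6, 6, 6, 6, 7, 7, 7, 7]
step 2: w=[0.0041, 0.0041, 0.0521, 0.0521, 0.0521, 0.0521, 0.0521, 0.1829, 0.1829, 0.1829, 0.1829]  mean=-0.0279  Neff=6.7874  idx=[3, 4, 6, 7, 7, 8, 8, 9, 9, 10, 10]
step 3: w=[0.0040, 0.0040, 0.0040, 0.1235, 0.1235, 0.1235, 0.1235, 0.1235, 0.1235, 0.1235, 0.1235]  mean=0.1998  Neff=8.1905  idx=[2, 3, 4, 5, 5, 6, 7, 8, 8, 9, 10]

post_mean = 0.1998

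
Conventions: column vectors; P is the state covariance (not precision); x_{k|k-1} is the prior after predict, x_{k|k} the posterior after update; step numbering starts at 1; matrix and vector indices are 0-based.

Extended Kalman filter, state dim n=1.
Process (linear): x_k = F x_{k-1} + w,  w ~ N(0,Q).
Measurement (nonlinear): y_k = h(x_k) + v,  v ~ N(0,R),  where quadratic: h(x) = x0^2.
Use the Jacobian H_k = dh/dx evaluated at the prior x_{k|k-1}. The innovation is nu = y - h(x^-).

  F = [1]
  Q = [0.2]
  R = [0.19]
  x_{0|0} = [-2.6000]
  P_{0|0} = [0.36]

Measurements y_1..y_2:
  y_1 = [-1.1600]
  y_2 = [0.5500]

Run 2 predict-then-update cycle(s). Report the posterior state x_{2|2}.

step 1: x^-=[-2.6000]  P^-=[0.5600]  H_jac=[-5.2000]  S=[15.3324]  K=[-0.1899]  nu=[-7.9200]  x^+=[-1.0958]  P^+=[0.0069]
step 2: x^-=[-1.0958]  P^-=[0.2069]  H_jac=[-2.1916]  S=[1.1839]  K=[-0.3831]  nu=[-0.6508]  x^+=[-0.8465]  P^+=[0.0332]

x_post = [-0.8465]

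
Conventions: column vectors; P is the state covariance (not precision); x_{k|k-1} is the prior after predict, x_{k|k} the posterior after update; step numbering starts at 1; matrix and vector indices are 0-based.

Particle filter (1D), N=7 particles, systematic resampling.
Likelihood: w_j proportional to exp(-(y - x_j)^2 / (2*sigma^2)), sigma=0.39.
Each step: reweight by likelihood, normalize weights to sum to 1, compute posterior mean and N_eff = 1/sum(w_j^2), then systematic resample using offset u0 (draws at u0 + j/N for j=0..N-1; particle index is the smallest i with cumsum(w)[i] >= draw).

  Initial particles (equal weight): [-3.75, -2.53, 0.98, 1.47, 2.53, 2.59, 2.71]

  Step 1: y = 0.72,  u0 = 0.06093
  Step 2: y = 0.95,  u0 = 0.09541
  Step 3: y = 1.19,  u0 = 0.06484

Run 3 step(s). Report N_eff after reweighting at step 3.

step 1: w=[0.0000, 0.0000, 0.8357, 0.1643, 0.0000, 0.0000, 0.0000]  mean=1.0605  Neff=1.3786  idx=[2, 2, 2, 2, 2, 2, 3]
step 2: w=[0.1559, 0.1559, 0.1559, 0.1559, 0.1559, 0.1559, 0.0643]  mean=1.0115  Neff=6.6642  idx=[0, 1, 2, 3, 4, 5, 6]
step 3: w=[0.1451, 0.1451, 0.1451, 0.1451, 0.1451, 0.1451, 0.1296]  mean=1.0435  Neff=6.9900  idx=[0, 1, 2, 3, 4, 5, 6]

N_eff = 6.9900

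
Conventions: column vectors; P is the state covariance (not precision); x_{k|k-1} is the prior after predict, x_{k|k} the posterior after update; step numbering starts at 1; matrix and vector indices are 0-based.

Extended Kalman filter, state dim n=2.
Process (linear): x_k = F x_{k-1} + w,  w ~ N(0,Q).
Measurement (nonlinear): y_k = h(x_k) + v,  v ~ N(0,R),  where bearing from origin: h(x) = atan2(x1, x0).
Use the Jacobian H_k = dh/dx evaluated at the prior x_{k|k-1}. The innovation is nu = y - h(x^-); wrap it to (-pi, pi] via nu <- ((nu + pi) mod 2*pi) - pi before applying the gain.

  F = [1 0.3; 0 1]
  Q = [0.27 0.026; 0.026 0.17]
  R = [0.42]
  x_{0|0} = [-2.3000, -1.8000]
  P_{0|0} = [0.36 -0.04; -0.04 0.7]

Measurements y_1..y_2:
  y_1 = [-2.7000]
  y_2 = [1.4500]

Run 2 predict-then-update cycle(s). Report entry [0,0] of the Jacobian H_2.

H_jac[0,0] = 0.1208

step 1: x^-=[-2.8400, -1.8000]  P^-=[0.6690 0.1960; 0.1960 0.8700]  H_jac=[0.1592 -0.2512]  S=[0.4762]  K=[0.1203; -0.3934]  nu=[-0.1233]  x^+=[-2.8548, -1.7515]  P^+=[0.6621 0.2185; 0.2185 0.7963]
step 2: x^-=[-3.3803, -1.7515]  P^-=[1.1349 0.4834; 0.4834 0.9663]  H_jac=[0.1208 -0.2332]  S=[0.4619]  K=[0.0528; -0.3614]  nu=[-2.1697]  x^+=[-3.4949, -0.9673]  P^+=[1.1336 0.4922; 0.4922 0.9060]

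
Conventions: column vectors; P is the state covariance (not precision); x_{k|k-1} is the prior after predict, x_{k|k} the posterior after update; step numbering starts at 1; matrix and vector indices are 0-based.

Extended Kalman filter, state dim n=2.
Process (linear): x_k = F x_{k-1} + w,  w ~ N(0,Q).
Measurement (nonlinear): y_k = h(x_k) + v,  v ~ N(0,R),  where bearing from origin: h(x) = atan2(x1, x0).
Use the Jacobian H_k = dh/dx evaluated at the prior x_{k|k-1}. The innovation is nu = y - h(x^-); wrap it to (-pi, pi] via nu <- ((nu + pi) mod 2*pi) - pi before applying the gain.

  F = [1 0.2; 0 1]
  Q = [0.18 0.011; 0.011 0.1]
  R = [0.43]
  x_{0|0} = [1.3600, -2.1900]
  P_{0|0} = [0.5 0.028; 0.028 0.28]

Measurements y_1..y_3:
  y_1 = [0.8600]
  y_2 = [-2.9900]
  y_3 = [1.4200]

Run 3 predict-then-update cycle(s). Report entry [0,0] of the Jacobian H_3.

H_jac[0,0] = 0.4060

step 1: x^-=[0.9220, -2.1900]  P^-=[0.7024 0.0950; 0.0950 0.3800]  H_jac=[0.3879 0.1633]  S=[0.5578]  K=[0.5162; 0.1773]  nu=[2.0323]  x^+=[1.9711, -1.8297]  P^+=[0.5538 0.0439; 0.0439 0.3625]
step 2: x^-=[1.6051, -1.8297]  P^-=[0.7658 0.1274; 0.1274 0.4625]  H_jac=[0.3088 0.2709]  S=[0.5583]  K=[0.4855; 0.2949]  nu=[-2.1393]  x^+=[0.5665, -2.4606]  P^+=[0.6342 0.0475; 0.0475 0.4139]
step 3: x^-=[0.0744, -2.4606]  P^-=[0.8498 0.1413; 0.1413 0.5139]  H_jac=[0.4060 0.0123]  S=[0.5716]  K=[0.6067; 0.1114]  nu=[2.9606]  x^+=[1.8706, -2.1308]  P^+=[0.6394 0.1026; 0.1026 0.5068]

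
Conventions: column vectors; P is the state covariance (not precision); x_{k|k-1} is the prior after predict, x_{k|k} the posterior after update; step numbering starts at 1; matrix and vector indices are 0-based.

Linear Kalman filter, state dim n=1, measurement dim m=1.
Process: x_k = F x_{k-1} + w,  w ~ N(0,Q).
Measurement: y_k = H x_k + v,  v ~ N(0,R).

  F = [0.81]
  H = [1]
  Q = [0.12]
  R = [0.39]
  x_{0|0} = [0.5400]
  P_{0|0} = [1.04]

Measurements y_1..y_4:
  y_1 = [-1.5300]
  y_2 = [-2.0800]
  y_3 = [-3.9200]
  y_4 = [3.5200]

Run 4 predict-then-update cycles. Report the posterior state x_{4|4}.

x_post = [0.1450]

step 1: x^-=[0.4374]  P^-=[0.8023]  S=[1.1923]  K=[0.6729]  nu=[-1.9674]  x^+=[-0.8865]  P^+=[0.2624]
step 2: x^-=[-0.7181]  P^-=[0.2922]  S=[0.6822]  K=[0.4283]  nu=[-1.3619]  x^+=[-1.3014]  P^+=[0.1670]
step 3: x^-=[-1.0541]  P^-=[0.2296]  S=[0.6196]  K=[0.3706]  nu=[-2.8659]  x^+=[-2.1161]  P^+=[0.1445]
step 4: x^-=[-1.7140]  P^-=[0.2148]  S=[0.6048]  K=[0.3552]  nu=[5.2340]  x^+=[0.1450]  P^+=[0.1385]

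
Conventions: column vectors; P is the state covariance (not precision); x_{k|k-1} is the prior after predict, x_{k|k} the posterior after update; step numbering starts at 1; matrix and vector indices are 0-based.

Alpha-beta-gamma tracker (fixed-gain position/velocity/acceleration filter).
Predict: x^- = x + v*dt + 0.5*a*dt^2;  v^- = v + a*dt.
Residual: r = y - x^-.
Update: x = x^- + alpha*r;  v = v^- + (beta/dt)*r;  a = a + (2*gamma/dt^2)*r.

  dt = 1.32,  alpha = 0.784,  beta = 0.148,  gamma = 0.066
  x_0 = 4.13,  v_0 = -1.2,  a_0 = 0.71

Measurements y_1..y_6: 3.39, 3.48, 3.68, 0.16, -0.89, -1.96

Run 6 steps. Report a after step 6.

step 1: x_pred=3.1646  r=0.2254  x^+=3.3413  v^+=-0.2375  a^+=0.7271
step 2: x_pred=3.6612  r=-0.1812  x^+=3.5191  v^+=0.7019  a^+=0.7134
step 3: x_pred=5.0671  r=-1.3871  x^+=3.9796  v^+=1.4880  a^+=0.6083
step 4: x_pred=6.4737  r=-6.3137  x^+=1.5238  v^+=1.5830  a^+=0.1300
step 5: x_pred=3.7266  r=-4.6166  x^+=0.1072  v^+=1.2369  a^+=-0.2198
step 6: x_pred=1.5485  r=-3.5085  x^+=-1.2022  v^+=0.5535  a^+=-0.4856

a_post = -0.4856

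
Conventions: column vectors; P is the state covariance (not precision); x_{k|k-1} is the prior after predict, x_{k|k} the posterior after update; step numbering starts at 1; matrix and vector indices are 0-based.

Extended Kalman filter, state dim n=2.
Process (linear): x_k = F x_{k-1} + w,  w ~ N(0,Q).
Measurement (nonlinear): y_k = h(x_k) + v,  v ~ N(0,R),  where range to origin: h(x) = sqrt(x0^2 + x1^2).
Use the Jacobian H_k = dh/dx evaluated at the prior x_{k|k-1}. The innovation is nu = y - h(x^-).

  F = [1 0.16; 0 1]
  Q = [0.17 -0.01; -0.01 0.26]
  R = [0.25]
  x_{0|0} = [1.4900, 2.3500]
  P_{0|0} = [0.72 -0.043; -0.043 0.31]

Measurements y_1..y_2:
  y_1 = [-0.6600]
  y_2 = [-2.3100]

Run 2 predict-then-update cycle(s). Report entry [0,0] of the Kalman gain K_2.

step 1: x^-=[1.8660, 2.3500]  P^-=[0.8842 -0.0034; -0.0034 0.5700]  H_jac=[0.6218 0.7831]  S=[0.9382]  K=[0.5832; 0.4736]  nu=[-3.6607]  x^+=[-0.2690, 0.6165]  P^+=[0.5651 -0.2625; -0.2625 0.3596]
step 2: x^-=[-0.1704, 0.6165]  P^-=[0.6603 -0.2150; -0.2150 0.6196]  H_jac=[-0.2664 0.9639]  S=[0.9829]  K=[-0.3898; 0.6659]  nu=[-2.9496]  x^+=[0.9792, -1.3476]  P^+=[0.5110 0.0401; 0.0401 0.1838]

K[0,0] = -0.3898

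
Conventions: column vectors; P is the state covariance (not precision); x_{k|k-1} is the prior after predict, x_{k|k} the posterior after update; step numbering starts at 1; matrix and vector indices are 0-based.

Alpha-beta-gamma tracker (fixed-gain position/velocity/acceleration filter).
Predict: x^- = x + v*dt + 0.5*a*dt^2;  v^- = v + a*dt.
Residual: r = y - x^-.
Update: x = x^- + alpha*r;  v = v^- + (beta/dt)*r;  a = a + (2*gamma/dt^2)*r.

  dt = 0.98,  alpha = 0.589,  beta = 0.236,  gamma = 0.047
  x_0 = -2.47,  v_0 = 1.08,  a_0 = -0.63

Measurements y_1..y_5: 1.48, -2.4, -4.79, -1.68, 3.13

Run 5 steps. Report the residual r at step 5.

step 1: x_pred=-1.7141  r=3.1941  x^+=0.1672  v^+=1.2318  a^+=-0.3174
step 2: x_pred=1.2220  r=-3.6220  x^+=-0.9114  v^+=0.0485  a^+=-0.6719
step 3: x_pred=-1.1864  r=-3.6036  x^+=-3.3089  v^+=-1.4777  a^+=-1.0246
step 4: x_pred=-5.2491  r=3.5691  x^+=-3.1469  v^+=-1.6223  a^+=-0.6753
step 5: x_pred=-5.0610  r=8.1910  x^+=-0.2365  v^+=-0.3115  a^+=0.1264

resid = 8.1910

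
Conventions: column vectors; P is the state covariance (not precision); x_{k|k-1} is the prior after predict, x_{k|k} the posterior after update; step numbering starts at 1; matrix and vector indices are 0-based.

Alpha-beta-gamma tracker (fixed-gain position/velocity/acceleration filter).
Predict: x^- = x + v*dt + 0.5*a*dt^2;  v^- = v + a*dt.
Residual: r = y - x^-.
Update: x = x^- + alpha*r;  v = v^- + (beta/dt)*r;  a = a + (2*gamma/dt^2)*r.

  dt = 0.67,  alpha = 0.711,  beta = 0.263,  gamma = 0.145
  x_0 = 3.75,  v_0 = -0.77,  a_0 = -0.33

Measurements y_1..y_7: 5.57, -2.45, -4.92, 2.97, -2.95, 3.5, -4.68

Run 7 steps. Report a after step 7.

step 1: x_pred=3.1600  r=2.4100  x^+=4.8735  v^+=-0.0451  a^+=1.2269
step 2: x_pred=5.1187  r=-7.5687  x^+=-0.2627  v^+=-2.1941  a^+=-3.6626
step 3: x_pred=-2.5548  r=-2.3652  x^+=-4.2364  v^+=-5.5765  a^+=-5.1907
step 4: x_pred=-9.1377  r=12.1077  x^+=-0.5291  v^+=-4.3015  a^+=2.6312
step 5: x_pred=-2.8206  r=-0.1294  x^+=-2.9126  v^+=-2.5894  a^+=2.5476
step 6: x_pred=-4.0757  r=7.5757  x^+=1.3106  v^+=2.0912  a^+=7.4417
step 7: x_pred=4.3820  r=-9.0620  x^+=-2.0611  v^+=3.5200  a^+=1.5874

a_post = 1.5874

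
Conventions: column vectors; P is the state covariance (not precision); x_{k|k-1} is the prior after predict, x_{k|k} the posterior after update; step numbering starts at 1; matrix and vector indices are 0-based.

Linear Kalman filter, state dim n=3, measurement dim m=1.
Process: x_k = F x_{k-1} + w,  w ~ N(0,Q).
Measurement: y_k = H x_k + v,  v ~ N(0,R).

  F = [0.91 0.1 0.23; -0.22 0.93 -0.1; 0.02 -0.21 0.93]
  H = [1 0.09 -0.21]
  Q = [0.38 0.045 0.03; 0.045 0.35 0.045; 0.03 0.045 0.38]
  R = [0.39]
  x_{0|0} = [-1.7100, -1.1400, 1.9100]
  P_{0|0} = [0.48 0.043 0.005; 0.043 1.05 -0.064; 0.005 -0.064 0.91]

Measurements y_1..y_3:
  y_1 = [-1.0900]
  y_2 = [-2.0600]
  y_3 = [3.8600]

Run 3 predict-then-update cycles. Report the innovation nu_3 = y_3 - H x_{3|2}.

step 1: x^-=[-1.2308, -0.8750, 1.9815]  P^-=[0.8431 0.0473 0.2046; 0.0473 1.2850 -0.3018; 0.2046 -0.3018 1.2384]  S=[1.2321]  K=[0.6529; 0.1837; -0.0671]  nu=[0.6357]  x^+=[-0.8158, -0.7582, 1.9389]  P^+=[0.3179 -0.1004 0.2585; -0.1004 1.2434 -0.2866; 0.2585 -0.2866 1.2328]
step 2: x^-=[-0.3723, -0.7196, 1.9461]  P^-=[0.7977 -0.1092 0.4996; -0.1092 1.5589 -0.6277; 0.4996 -0.6277 1.6236]  S=[1.0662]  K=[0.6406; 0.1528; 0.0958]  nu=[-1.2143]  x^+=[-1.1501, -0.9051, 1.8298]  P^+=[0.3602 -0.2136 0.4342; -0.2136 1.5341 -0.6433; 0.4342 -0.6433 1.6139]
step 3: x^-=[-0.7163, -0.7717, 1.8688]  P^-=[0.8923 -0.2903 0.7306; -0.2903 1.9365 -1.0797; 0.7306 -1.0797 2.1128]  S=[1.0729]  K=[0.6643; 0.1032; 0.1768]  nu=[5.0382]  x^+=[2.6307, -0.2515, 2.7597]  P^+=[0.4188 -0.3638 0.6046; -0.3638 1.9251 -1.0993; 0.6046 -1.0993 2.0793]

innov = [5.0382]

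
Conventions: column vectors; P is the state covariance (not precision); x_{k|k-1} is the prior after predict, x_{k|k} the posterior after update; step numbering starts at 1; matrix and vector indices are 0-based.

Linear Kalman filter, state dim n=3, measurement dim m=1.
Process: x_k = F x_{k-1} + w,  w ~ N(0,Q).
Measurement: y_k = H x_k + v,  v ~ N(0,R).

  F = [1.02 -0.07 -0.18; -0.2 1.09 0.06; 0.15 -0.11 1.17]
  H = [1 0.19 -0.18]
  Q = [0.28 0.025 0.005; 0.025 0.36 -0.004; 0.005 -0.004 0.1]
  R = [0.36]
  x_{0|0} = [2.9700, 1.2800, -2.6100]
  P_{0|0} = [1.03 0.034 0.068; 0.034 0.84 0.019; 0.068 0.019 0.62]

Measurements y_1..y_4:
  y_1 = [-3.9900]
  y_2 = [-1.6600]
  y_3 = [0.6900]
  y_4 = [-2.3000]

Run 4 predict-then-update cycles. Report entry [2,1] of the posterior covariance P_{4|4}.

P_post[2,1] = -1.1569

step 1: x^-=[3.4096, 0.6446, -2.7490]  P^-=[1.3465 -0.2148 0.1124; -0.2148 1.3875 -0.0770; 0.1124 -0.0770 0.9999]  S=[1.6721]  K=[0.7687; 0.0375; -0.0491]  nu=[-8.0169]  x^+=[-2.7533, 0.3442, -2.3551]  P^+=[0.3583 -0.2630 0.1756; -0.2630 1.3851 -0.0739; 0.1756 -0.0739 0.9959]
step 2: x^-=[-2.4086, 0.7846, -3.2063]  P^-=[0.6631 -0.4287 0.1024; -0.4287 2.1244 -0.2930; 0.1024 -0.2930 1.5774]  S=[0.9711]  K=[0.5799; 0.0285; -0.2442]  nu=[0.0223]  x^+=[-2.3956, 0.7852, -3.2118]  P^+=[0.3365 -0.4448 0.2400; -0.4448 2.1236 -0.2862; 0.2400 -0.2862 1.5195]
step 3: x^-=[-1.9204, 1.1423, -4.2035]  P^-=[0.6579 -0.6421 0.1051; -0.6421 3.0527 -0.6617; 0.1051 -0.6617 2.3859]  S=[0.9688]  K=[0.5336; 0.0588; -0.4646]  nu=[1.6367]  x^+=[-1.0470, 1.2386, -4.9639]  P^+=[0.3820 -0.6725 0.3453; -0.6725 3.0493 -0.6352; 0.3453 -0.6352 2.1768]
step 4: x^-=[-0.2612, 1.2616, -6.1010]  P^-=[0.7162 -0.9054 0.1532; -0.9054 4.2078 -1.2366; 0.1532 -1.2366 3.4322]  S=[1.0247]  K=[0.5041; 0.1139; -0.6827]  nu=[-3.3767]  x^+=[-1.9635, 0.8771, -3.7956]  P^+=[0.4557 -0.9642 0.5058; -0.9642 4.1946 -1.1569; 0.5058 -1.1569 2.9546]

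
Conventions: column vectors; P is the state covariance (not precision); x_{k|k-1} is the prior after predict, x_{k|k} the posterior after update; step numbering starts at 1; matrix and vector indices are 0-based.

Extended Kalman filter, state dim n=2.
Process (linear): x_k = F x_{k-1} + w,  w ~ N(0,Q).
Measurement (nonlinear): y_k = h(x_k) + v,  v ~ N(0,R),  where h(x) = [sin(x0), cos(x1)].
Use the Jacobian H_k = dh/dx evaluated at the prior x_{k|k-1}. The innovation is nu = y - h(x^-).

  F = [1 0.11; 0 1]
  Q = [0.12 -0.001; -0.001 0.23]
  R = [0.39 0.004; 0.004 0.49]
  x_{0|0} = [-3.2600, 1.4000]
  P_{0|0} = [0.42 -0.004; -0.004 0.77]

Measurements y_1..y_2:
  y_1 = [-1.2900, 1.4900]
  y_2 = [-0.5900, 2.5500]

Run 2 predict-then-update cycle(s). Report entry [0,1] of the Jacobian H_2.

step 1: x^-=[-3.1060, 1.4000]  P^-=[0.5484 0.0797; 0.0797 1.0000]  H_jac=[-0.9994 0.0000; 0.0000 -0.9854]  S=[0.9377 0.0825; 0.0825 1.4611]  K=[-0.5826 -0.0209; -0.0257 -0.6730]  nu=[-1.2544, 1.3200]  x^+=[-2.4027, 0.5439]  P^+=[0.2275 0.0127; 0.0127 0.3347]
step 2: x^-=[-2.3428, 0.5439]  P^-=[0.3543 0.0486; 0.0486 0.5647]  H_jac=[-0.6976 0.0000; 0.0000 -0.5175]  S=[0.5624 0.0215; 0.0215 0.6412]  K=[-0.4385 -0.0245; -0.0428 -0.4543]  nu=[0.1265, 1.6943]  x^+=[-2.4398, -0.2313]  P^+=[0.2453 0.0266; 0.0266 0.4305]

H_jac[0,1] = 0.0000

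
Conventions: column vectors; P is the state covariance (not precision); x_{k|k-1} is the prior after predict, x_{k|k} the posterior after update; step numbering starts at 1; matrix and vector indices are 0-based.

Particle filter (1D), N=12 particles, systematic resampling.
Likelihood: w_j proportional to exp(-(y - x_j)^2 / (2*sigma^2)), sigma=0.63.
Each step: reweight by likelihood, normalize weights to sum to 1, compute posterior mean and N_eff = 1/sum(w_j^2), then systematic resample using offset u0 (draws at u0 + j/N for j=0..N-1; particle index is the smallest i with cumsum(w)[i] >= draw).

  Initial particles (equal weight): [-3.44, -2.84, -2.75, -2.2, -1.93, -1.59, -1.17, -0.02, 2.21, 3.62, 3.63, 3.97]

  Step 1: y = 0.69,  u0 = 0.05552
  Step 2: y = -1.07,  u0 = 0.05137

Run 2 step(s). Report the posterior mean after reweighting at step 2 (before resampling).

post_mean = -0.0200

step 1: w=[0.0000, 0.0000, 0.0000, 0.0000, 0.0003, 0.0024, 0.0214, 0.8849, 0.0909, 0.0000, 0.0000, 0.0000]  mean=0.1540  Neff=1.2630  idx=[7, 7, 7, 7, 7, 7, 7, 7, 7, 7, 7, 8]
step 2: w=[0.0909, 0.0909, 0.0909, 0.0909, 0.0909, 0.0909, 0.0909, 0.0909, 0.0909, 0.0909, 0.0909, 0.0000]  mean=-0.0200  Neff=11.0000  idx=[0, 1, 2, 3, 4, 5, 6, 6, 7, 8, 9, 10]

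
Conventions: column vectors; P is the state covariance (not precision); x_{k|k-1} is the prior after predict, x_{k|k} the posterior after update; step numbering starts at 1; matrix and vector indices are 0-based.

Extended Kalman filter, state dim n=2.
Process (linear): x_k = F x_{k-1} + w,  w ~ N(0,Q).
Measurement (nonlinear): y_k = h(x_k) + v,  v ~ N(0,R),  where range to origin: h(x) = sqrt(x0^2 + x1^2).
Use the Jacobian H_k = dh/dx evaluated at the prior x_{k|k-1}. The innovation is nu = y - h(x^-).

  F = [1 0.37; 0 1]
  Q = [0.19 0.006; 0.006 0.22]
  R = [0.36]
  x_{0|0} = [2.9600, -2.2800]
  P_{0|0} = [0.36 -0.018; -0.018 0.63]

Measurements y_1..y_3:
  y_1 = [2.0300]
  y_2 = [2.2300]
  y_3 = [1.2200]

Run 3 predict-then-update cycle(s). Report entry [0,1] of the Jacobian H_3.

step 1: x^-=[2.1164, -2.2800]  P^-=[0.6229 0.2211; 0.2211 0.8500]  H_jac=[0.6803 -0.7329]  S=[0.8844]  K=[0.2960; -0.5343]  nu=[-1.0809]  x^+=[1.7965, -1.7025]  P^+=[0.5455 0.3610; 0.3610 0.5975]
step 2: x^-=[1.1666, -1.7025]  P^-=[1.0844 0.5880; 0.5880 0.8175]  H_jac=[0.5653 -0.8249]  S=[0.7144]  K=[0.1790; -0.4787]  nu=[0.1662]  x^+=[1.1963, -1.7820]  P^+=[1.0615 0.6492; 0.6492 0.6538]
step 3: x^-=[0.5370, -1.7820]  P^-=[1.8214 0.8972; 0.8972 0.8738]  H_jac=[0.2885 -0.9575]  S=[0.8170]  K=[-0.4082; -0.7072]  nu=[-0.6412]  x^+=[0.7987, -1.3286]  P^+=[1.6853 0.6613; 0.6613 0.4652]

H_jac[0,1] = -0.9575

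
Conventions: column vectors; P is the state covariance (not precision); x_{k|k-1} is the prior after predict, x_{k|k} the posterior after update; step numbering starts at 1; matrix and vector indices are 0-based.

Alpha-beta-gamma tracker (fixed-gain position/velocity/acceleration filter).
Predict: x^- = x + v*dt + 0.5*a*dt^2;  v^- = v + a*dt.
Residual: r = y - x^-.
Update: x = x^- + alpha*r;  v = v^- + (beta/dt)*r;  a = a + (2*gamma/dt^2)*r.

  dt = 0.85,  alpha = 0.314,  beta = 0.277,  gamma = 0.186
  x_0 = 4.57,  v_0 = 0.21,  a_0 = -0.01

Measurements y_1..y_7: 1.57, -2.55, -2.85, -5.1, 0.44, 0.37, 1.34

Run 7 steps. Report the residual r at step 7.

step 1: x_pred=4.7449  r=-3.1749  x^+=3.7480  v^+=-0.8331  a^+=-1.6447
step 2: x_pred=2.4457  r=-4.9957  x^+=0.8770  v^+=-3.8591  a^+=-4.2168
step 3: x_pred=-3.9266  r=1.0766  x^+=-3.5885  v^+=-7.0926  a^+=-3.6625
step 4: x_pred=-10.9403  r=5.8403  x^+=-9.1065  v^+=-8.3025  a^+=-0.6555
step 5: x_pred=-16.4004  r=16.8404  x^+=-11.1125  v^+=-3.3717  a^+=8.0153
step 6: x_pred=-11.0829  r=11.4529  x^+=-7.4867  v^+=7.1736  a^+=13.9121
step 7: x_pred=3.6366  r=-2.2966  x^+=2.9155  v^+=18.2505  a^+=12.7297

resid = -2.2966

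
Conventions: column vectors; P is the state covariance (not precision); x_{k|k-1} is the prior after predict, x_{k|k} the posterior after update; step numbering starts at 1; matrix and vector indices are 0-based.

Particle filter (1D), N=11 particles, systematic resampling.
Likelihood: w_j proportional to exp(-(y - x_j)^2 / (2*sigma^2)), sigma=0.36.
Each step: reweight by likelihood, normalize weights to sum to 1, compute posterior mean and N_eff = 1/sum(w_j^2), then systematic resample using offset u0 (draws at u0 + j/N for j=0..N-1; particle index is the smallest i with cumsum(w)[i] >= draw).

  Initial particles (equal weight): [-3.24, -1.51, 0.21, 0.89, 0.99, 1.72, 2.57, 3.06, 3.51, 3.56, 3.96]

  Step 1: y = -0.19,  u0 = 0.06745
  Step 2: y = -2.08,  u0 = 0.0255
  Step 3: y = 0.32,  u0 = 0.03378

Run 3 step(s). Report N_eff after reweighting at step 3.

step 1: w=[0.0000, 0.0022, 0.9695, 0.0200, 0.0083, 0.0000, 0.0000, 0.0000, 0.0000, 0.0000, 0.0000]  mean=0.2264  Neff=1.0633  idx=[2, 2, 2, 2, 2, 2, 2, 2, 2, 2, 3]
step 2: w=[0.1000, 0.1000, 0.1000, 0.1000, 0.1000, 0.1000, 0.1000, 0.1000, 0.1000, 0.1000, 0.0000]  mean=0.2100  Neff=10.0000  idx=[0, 1, 2, 2, 3, 4, 5, 6, 7, 8, 9]
step 3: w=[0.0909, 0.0909, 0.0909, 0.0909, 0.0909, 0.0909, 0.0909, 0.0909, 0.0909, 0.0909, 0.0909]  mean=0.2100  Neff=11.0000  idx=[0, 1, 2, 3, 4, 5, 6, 7, 8, 9, 10]

N_eff = 11.0000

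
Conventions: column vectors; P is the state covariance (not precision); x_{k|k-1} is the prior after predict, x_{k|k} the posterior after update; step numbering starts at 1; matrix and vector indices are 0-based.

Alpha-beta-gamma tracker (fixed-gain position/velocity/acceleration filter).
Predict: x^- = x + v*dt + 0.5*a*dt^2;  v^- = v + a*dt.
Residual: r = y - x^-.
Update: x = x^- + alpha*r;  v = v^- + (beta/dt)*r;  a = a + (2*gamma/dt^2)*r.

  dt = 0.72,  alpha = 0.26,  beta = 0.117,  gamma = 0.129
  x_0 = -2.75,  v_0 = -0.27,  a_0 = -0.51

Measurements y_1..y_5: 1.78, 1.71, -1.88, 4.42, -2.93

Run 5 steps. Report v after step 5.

step 1: x_pred=-3.0766  r=4.8566  x^+=-1.8139  v^+=0.1520  a^+=1.9071
step 2: x_pred=-1.2101  r=2.9201  x^+=-0.4509  v^+=1.9996  a^+=3.3604
step 3: x_pred=1.8598  r=-3.7398  x^+=0.8875  v^+=3.8113  a^+=1.4991
step 4: x_pred=4.0202  r=0.3998  x^+=4.1241  v^+=4.9557  a^+=1.6981
step 5: x_pred=8.1324  r=-11.0624  x^+=5.2562  v^+=4.3807  a^+=-3.8075

v_post = 4.3807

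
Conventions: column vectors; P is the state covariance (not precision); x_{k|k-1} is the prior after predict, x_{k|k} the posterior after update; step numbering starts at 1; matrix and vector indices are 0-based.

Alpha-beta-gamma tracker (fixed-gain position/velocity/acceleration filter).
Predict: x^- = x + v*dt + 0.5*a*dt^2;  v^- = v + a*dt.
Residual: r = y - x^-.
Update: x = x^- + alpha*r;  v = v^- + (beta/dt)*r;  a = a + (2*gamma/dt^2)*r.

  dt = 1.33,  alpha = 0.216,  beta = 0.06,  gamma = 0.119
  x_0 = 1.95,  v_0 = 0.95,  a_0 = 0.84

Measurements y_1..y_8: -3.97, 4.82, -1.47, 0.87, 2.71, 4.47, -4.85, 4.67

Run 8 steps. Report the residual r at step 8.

step 1: x_pred=3.9564  r=-7.9264  x^+=2.2443  v^+=1.7096  a^+=-0.2265
step 2: x_pred=4.3178  r=0.5022  x^+=4.4263  v^+=1.4311  a^+=-0.1589
step 3: x_pred=6.1890  r=-7.6590  x^+=4.5347  v^+=0.8742  a^+=-1.1894
step 4: x_pred=4.6454  r=-3.7754  x^+=3.8299  v^+=-0.8780  a^+=-1.6974
step 5: x_pred=1.1609  r=1.5491  x^+=1.4955  v^+=-3.0657  a^+=-1.4889
step 6: x_pred=-3.8988  r=8.3688  x^+=-2.0911  v^+=-4.6684  a^+=-0.3630
step 7: x_pred=-8.6211  r=3.7711  x^+=-7.8066  v^+=-4.9810  a^+=0.1444
step 8: x_pred=-14.3036  r=18.9736  x^+=-10.2053  v^+=-3.9330  a^+=2.6973

resid = 18.9736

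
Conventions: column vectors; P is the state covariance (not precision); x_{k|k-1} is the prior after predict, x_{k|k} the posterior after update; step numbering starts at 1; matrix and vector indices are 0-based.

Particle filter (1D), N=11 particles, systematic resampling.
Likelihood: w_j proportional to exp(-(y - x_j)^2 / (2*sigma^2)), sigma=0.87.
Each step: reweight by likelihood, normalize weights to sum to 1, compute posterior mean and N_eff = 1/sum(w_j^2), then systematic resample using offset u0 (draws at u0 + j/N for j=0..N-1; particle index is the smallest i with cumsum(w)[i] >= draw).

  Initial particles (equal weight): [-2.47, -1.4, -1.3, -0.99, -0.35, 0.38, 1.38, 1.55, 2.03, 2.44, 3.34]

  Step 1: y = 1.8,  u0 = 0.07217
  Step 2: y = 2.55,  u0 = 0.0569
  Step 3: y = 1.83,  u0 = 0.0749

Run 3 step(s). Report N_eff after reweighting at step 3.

step 1: w=[0.0000, 0.0003, 0.0004, 0.0014, 0.0115, 0.0643, 0.2167, 0.2337, 0.2351, 0.1858, 0.0508]  mean=1.7797  Neff=5.0452  idx=[5, 6, 6, 7, 7, 7, 8, 8, 9, 9, 10]
step 2: w=[0.0066, 0.0602, 0.0602, 0.0768, 0.0768, 0.0768, 0.1244, 0.1244, 0.1476, 0.1476, 0.0985]  mean=2.0802  Neff=9.1565  idx=[1, 3, 4, 5, 6, 7, 7, 8, 9, 9, 10]
step 3: w=[0.0950, 0.1031, 0.1031, 0.1031, 0.1057, 0.1057, 0.1057, 0.0849, 0.0849, 0.0849, 0.0241]  mean=1.9558  Neff=10.3517  idx=[0, 1, 2, 3, 4, 5, 6, 6, 7, 9, 10]

N_eff = 10.3517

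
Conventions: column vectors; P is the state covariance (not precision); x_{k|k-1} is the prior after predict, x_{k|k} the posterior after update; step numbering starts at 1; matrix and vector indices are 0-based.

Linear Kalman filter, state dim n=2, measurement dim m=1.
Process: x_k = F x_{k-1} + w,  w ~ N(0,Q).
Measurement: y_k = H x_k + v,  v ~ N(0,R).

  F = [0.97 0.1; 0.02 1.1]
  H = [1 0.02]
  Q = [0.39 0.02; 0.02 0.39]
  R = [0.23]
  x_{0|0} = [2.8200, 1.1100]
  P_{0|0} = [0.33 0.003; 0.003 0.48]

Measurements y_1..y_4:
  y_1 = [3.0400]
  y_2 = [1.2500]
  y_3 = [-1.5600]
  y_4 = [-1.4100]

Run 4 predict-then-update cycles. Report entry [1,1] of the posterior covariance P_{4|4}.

P_post[1,1] = 2.8375

step 1: x^-=[2.8464, 1.2774]  P^-=[0.7059 0.0824; 0.0824 0.9711]  S=[0.9396]  K=[0.7530; 0.1084]  nu=[0.1681]  x^+=[2.9729, 1.2956]  P^+=[0.1731 0.0057; 0.0057 0.9600]
step 2: x^-=[3.0133, 1.4846]  P^-=[0.5636 0.1351; 0.1351 1.5520]  S=[0.7996]  K=[0.7082; 0.2078]  nu=[-1.7930]  x^+=[1.7435, 1.1121]  P^+=[0.1625 0.0174; 0.0174 1.5174]
step 3: x^-=[1.8024, 1.2582]  P^-=[0.5615 0.2087; 0.2087 2.2269]  S=[0.8007]  K=[0.7064; 0.3163]  nu=[-3.3876]  x^+=[-0.5907, 0.1868]  P^+=[0.1619 0.0298; 0.0298 2.1468]
step 4: x^-=[-0.5543, 0.1937]  P^-=[0.5696 0.2912; 0.2912 2.9891]  S=[0.8124]  K=[0.7083; 0.4320]  nu=[-0.8596]  x^+=[-1.1631, -0.1777]  P^+=[0.1620 0.0426; 0.0426 2.8375]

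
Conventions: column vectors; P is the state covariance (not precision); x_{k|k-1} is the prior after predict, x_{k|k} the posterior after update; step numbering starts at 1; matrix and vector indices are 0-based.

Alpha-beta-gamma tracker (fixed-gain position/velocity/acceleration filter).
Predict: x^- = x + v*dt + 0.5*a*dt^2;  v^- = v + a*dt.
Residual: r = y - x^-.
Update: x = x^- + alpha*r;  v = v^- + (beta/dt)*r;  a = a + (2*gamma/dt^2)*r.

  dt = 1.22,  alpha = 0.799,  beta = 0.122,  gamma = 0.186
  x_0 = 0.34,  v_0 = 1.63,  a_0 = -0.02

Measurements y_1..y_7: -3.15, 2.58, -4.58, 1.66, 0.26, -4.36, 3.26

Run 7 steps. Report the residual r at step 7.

step 1: x_pred=2.3137  r=-5.4637  x^+=-2.0518  v^+=1.0592  a^+=-1.3856
step 2: x_pred=-1.7907  r=4.3707  x^+=1.7015  v^+=-0.1941  a^+=-0.2932
step 3: x_pred=1.2465  r=-5.8265  x^+=-3.4089  v^+=-1.1344  a^+=-1.7494
step 4: x_pred=-6.0948  r=7.7548  x^+=0.1013  v^+=-2.4933  a^+=0.1888
step 5: x_pred=-2.8000  r=3.0600  x^+=-0.3551  v^+=-1.9570  a^+=0.9536
step 6: x_pred=-2.0329  r=-2.3271  x^+=-3.8923  v^+=-1.0263  a^+=0.3719
step 7: x_pred=-4.8676  r=8.1276  x^+=1.6264  v^+=0.2402  a^+=2.4033

resid = 8.1276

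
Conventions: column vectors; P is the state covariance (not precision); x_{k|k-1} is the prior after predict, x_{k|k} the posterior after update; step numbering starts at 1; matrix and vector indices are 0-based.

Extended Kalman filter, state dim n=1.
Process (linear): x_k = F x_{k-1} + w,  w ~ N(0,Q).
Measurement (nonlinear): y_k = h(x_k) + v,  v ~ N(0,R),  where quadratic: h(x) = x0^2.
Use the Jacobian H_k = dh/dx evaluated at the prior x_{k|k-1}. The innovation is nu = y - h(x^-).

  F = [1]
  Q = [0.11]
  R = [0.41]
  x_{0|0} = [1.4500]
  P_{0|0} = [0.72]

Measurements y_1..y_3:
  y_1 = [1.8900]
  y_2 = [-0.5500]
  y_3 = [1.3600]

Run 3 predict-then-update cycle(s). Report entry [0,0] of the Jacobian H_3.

H_jac[0,0] = 1.4383

step 1: x^-=[1.4500]  P^-=[0.8300]  H_jac=[2.9000]  S=[7.3903]  K=[0.3257]  nu=[-0.2125]  x^+=[1.3808]  P^+=[0.0460]
step 2: x^-=[1.3808]  P^-=[0.1560]  H_jac=[2.7616]  S=[1.6001]  K=[0.2693]  nu=[-2.4566]  x^+=[0.7192]  P^+=[0.0400]
step 3: x^-=[0.7192]  P^-=[0.1500]  H_jac=[1.4383]  S=[0.7203]  K=[0.2995]  nu=[0.8428]  x^+=[0.9716]  P^+=[0.0854]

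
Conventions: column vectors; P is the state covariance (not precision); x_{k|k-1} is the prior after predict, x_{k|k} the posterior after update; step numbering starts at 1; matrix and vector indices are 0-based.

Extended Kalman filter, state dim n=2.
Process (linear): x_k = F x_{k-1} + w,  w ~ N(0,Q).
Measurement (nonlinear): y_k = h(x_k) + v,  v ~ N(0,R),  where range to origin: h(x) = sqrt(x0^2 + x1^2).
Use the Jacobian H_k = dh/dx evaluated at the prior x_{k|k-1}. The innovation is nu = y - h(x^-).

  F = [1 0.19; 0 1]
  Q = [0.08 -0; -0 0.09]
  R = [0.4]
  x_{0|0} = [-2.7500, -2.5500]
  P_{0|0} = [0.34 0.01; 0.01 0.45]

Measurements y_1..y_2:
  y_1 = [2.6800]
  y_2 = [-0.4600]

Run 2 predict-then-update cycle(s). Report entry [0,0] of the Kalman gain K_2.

K[0,0] = -0.3642

step 1: x^-=[-3.2345, -2.5500]  P^-=[0.4400 0.0955; 0.0955 0.5400]  H_jac=[-0.7853 -0.6191]  S=[0.9712]  K=[-0.4167; -0.4214]  nu=[-1.4388]  x^+=[-2.6350, -1.9436]  P^+=[0.2714 -0.0751; -0.0751 0.3675]
step 2: x^-=[-3.0043, -1.9436]  P^-=[0.3362 -0.0052; -0.0052 0.4575]  H_jac=[-0.8396 -0.5432]  S=[0.7672]  K=[-0.3642; -0.3182]  nu=[-4.0382]  x^+=[-1.5336, -0.6587]  P^+=[0.2344 -0.0941; -0.0941 0.3798]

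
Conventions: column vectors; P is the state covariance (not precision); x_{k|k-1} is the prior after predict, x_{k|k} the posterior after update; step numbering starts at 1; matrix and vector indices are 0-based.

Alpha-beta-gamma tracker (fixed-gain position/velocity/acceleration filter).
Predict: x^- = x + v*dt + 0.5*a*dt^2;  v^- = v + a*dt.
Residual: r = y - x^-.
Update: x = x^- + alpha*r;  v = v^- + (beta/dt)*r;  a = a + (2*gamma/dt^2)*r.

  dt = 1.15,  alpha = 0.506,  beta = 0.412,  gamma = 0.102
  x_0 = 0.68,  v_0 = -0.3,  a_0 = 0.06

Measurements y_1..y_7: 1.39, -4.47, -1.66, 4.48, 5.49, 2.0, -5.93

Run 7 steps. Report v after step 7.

step 1: x_pred=0.3747  r=1.0153  x^+=0.8884  v^+=0.1328  a^+=0.2166
step 2: x_pred=1.1843  r=-5.6543  x^+=-1.6768  v^+=-1.6439  a^+=-0.6556
step 3: x_pred=-4.0007  r=2.3407  x^+=-2.8163  v^+=-1.5592  a^+=-0.2945
step 4: x_pred=-4.8041  r=9.2841  x^+=-0.1064  v^+=1.4282  a^+=1.1376
step 5: x_pred=2.2883  r=3.2017  x^+=3.9084  v^+=3.8835  a^+=1.6315
step 6: x_pred=9.4532  r=-7.4532  x^+=5.6819  v^+=3.0895  a^+=0.4818
step 7: x_pred=9.5534  r=-15.4834  x^+=1.7188  v^+=-1.9036  a^+=-1.9066

v_post = -1.9036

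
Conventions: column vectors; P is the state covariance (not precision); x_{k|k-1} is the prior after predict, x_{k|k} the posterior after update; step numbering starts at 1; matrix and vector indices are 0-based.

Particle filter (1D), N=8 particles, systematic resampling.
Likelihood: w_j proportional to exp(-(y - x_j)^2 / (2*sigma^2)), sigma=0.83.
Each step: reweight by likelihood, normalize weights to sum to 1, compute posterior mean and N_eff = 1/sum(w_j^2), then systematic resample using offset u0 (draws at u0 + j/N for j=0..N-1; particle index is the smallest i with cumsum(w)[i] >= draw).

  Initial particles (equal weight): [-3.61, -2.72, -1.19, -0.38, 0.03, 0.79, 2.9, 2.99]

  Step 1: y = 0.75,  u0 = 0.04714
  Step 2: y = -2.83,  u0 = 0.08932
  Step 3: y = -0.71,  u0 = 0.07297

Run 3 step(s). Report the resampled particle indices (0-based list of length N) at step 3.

resampled_idx = [0, 1, 2, 3, 4, 5, 6, 7]

step 1: w=[0.0000, 0.0001, 0.0295, 0.1793, 0.3110, 0.4525, 0.0158, 0.0119]  mean=0.3447  Neff=2.9865  idx=[3, 3, 4, 4, 5, 5, 5, 5]
step 2: w=[0.4107, 0.4107, 0.0846, 0.0846, 0.0024, 0.0024, 0.0024, 0.0024]  mean=-0.2995  Neff=2.8438  idx=[0, 0, 0, 1, 1, 1, 2, 3]
step 3: w=[0.1341, 0.1341, 0.1341, 0.1341, 0.1341, 0.1341, 0.0976, 0.0976]  mean=-0.3000  Neff=7.8736  idx=[0, 1, 2, 3, 4, 5, 6, 7]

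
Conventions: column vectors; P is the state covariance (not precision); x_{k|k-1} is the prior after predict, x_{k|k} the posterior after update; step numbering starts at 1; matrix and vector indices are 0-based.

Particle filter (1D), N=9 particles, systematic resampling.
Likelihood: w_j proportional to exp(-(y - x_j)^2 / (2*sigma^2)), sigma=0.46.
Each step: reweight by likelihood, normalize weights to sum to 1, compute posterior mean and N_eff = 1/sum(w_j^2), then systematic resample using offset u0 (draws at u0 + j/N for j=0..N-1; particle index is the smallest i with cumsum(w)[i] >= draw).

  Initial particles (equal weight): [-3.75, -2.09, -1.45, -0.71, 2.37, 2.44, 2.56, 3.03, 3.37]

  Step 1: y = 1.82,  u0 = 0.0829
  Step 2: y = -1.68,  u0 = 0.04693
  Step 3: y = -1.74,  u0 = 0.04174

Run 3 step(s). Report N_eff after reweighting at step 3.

N_eff = 7.9065

step 1: w=[0.0000, 0.0000, 0.0000, 0.0000, 0.4072, 0.3356, 0.2282, 0.0262, 0.0028]  mean=2.4570  Neff=3.0193  idx=[4, 4, 4, 5, 5, 5, 6, 6, 7]
step 2: w=[0.2614, 0.2614, 0.2614, 0.0677, 0.0677, 0.0677, 0.0063, 0.0063, 0.0000]  mean=2.3866  Neff=4.5690  idx=[0, 0, 1, 1, 1, 2, 2, 3, 5]
step 3: w=[0.1332, 0.1332, 0.1332, 0.1332, 0.1332, 0.1332, 0.1332, 0.0338, 0.0338]  mean=2.3747  Neff=7.9065  idx=[0, 1, 1, 2, 3, 4, 5, 6, 6]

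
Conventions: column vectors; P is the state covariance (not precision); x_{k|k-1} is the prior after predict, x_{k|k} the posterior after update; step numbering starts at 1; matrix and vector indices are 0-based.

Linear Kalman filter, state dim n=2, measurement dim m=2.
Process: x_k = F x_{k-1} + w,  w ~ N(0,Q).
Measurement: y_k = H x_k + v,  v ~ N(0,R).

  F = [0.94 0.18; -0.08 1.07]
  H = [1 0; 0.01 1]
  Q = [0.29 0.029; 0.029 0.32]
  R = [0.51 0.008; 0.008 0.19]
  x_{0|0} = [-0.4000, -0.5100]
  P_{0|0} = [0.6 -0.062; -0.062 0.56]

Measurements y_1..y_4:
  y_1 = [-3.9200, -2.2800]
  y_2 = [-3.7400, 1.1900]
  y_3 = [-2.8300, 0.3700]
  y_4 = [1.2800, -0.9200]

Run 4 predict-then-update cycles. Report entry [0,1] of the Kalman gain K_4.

K[0,1] = 0.0291

step 1: x^-=[-0.4678, -0.5137]  P^-=[0.8173 0.0303; 0.0303 0.9756]  S=[1.3273 0.0464; 0.0464 1.1663]  K=[0.6155 0.0085; -0.0065 0.8370]  nu=[-3.4522, -1.7616]  x^+=[-2.6074, -1.9658]  P^+=[0.3140 0.0034; 0.0034 0.1589]
step 2: x^-=[-2.8048, -1.8948]  P^-=[0.5737 0.0394; 0.0394 0.5034]  S=[1.0837 0.0531; 0.0531 0.6943]  K=[0.5282 0.0246; 0.0008 0.7256]  nu=[-0.9352, 3.1129]  x^+=[-3.2223, 0.3632]  P^+=[0.2696 0.0062; 0.0062 0.1378]
step 3: x^-=[-2.9636, 0.6464]  P^-=[0.5348 0.0414; 0.0414 0.4784]  S=[1.0448 0.0548; 0.0548 0.6693]  K=[0.5104 0.0281; 0.0021 0.7153]  nu=[0.1336, -0.2468]  x^+=[-2.9023, 0.4702]  P^+=[0.2605 0.0068; 0.0068 0.1358]
step 4: x^-=[-2.6436, 0.7353]  P^-=[0.5269 0.0423; 0.0423 0.4760]  S=[1.0369 0.0556; 0.0556 0.6669]  K=[0.5066 0.0291; 0.0025 0.7142]  nu=[3.9236, -1.6289]  x^+=[-0.7034, -0.4181]  P^+=[0.2586 0.0070; 0.0070 0.1356]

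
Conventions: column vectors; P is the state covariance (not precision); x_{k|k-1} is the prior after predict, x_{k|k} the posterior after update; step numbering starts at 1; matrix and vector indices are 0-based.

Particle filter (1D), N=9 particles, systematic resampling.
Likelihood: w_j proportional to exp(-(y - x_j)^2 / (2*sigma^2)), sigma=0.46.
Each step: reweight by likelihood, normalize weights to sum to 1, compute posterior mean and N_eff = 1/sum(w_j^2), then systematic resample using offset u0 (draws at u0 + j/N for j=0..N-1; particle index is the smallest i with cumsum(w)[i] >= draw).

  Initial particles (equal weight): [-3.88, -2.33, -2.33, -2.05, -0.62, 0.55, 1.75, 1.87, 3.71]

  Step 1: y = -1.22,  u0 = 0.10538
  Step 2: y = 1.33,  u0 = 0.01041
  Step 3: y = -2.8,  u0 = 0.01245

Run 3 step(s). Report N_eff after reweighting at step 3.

step 1: w=[0.0000, 0.0742, 0.0742, 0.2679, 0.5828, 0.0008, 0.0000, 0.0000, 0.0000]  mean=-1.2560  Neff=2.3671  idx=[2, 3, 3, 4, 4, 4, 4, 4, 4]
step 2: w=[0.0000, 0.0000, 0.0000, 0.1667, 0.1667, 0.1667, 0.1667, 0.1667, 0.1667]  mean=-0.6200  Neff=6.0000  idx=[3, 3, 4, 5, 5, 6, 7, 7, 8]
step 3: w=[0.1111, 0.1111, 0.1111, 0.1111, 0.1111, 0.1111, 0.1111, 0.1111, 0.1111]  mean=-0.6200  Neff=9.0000  idx=[0, 1, 2, 3, 4, 5, 6, 7, 8]

N_eff = 9.0000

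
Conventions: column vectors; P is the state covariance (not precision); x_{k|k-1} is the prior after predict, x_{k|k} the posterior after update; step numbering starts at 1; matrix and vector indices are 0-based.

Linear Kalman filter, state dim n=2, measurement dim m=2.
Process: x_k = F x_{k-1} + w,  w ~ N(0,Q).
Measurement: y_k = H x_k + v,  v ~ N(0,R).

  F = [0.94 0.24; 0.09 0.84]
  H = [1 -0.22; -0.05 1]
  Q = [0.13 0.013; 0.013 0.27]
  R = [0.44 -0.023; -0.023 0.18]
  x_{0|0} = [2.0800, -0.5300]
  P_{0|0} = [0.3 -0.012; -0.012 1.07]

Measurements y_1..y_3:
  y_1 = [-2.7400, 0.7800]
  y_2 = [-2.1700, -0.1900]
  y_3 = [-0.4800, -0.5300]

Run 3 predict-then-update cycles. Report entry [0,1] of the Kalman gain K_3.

step 1: x^-=[1.8280, -0.2580]  P^-=[0.4513 0.2444; 0.2444 1.0256]  S=[0.8334 -0.0242; -0.0242 1.1823]  K=[0.4827 0.1975; 0.0473 0.8581]  nu=[-4.6248, 1.1294]  x^+=[-0.1815, 0.4922]  P^+=[0.2156 0.0352; 0.0352 0.1551]
step 2: x^-=[-0.0524, 0.3971]  P^-=[0.3453 0.0911; 0.0911 0.3865]  S=[0.7640 -0.0332; -0.0332 0.5583]  K=[0.4327 0.1580; 0.0378 0.6864]  nu=[-2.0302, -0.5898]  x^+=[-1.0240, -0.0844]  P^+=[0.1929 0.0281; 0.0281 0.1241]
step 3: x^-=[-0.9828, -0.1630]  P^-=[0.3203 0.0772; 0.0772 0.3634]  S=[0.7439 -0.0410; -0.0410 0.5365]  K=[0.4158 0.1457; 0.0333 0.6727]  nu=[0.4669, -0.4161]  x^+=[-0.8493, -0.4274]  P^+=[0.1853 0.0259; 0.0259 0.1216]

K[0,1] = 0.1457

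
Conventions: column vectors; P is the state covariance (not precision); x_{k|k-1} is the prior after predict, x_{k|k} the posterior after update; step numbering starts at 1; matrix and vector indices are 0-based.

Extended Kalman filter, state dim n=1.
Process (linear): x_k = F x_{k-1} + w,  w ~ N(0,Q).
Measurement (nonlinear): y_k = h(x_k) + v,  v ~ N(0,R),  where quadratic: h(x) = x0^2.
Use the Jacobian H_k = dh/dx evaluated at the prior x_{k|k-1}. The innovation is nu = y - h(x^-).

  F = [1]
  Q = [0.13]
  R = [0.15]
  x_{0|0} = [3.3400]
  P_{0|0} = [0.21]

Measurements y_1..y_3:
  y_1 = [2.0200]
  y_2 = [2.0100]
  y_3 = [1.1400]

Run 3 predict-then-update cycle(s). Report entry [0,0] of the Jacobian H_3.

step 1: x^-=[3.3400]  P^-=[0.3400]  H_jac=[6.6800]  S=[15.3216]  K=[0.1482]  nu=[-9.1356]  x^+=[1.9858]  P^+=[0.0033]
step 2: x^-=[1.9858]  P^-=[0.1333]  H_jac=[3.9716]  S=[2.2530]  K=[0.2350]  nu=[-1.9333]  x^+=[1.5314]  P^+=[0.0089]
step 3: x^-=[1.5314]  P^-=[0.1389]  H_jac=[3.0628]  S=[1.4528]  K=[0.2928]  nu=[-1.2052]  x^+=[1.1785]  P^+=[0.0143]

H_jac[0,0] = 3.0628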